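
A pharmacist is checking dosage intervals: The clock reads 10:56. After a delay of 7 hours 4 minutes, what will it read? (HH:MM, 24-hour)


Start time: 10:56
Adding: 7 hours 4 minutes
Minutes: 56 + 4 = 60
Minute overflow: 60 >= 60, so carry 1 hour, minutes = 0
Hours: 10 + 7 + 1 = 18
Result: 18:00

18:00


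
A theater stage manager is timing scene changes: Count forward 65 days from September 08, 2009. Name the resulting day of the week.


Start: 2009-09-08 (Tuesday)
Step 1 - find target date: add 65 days
  2009-09-08 + 65 days = 2009-11-12
Step 2 - day of week:
  65 mod 7 = 2
  Tuesday + 2 days -> Thursday
Result: Thursday (2009-11-12)

Thursday


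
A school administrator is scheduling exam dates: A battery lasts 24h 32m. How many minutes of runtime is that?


Hours: 24
Extra minutes: 32
Minutes per hour: 60
Hours to minutes: 24 x 60 = 1440
Total: 1440 + 32 = 1472

1472


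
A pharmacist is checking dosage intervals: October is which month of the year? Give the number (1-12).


Calendar month order:
9. September
10. October <--
11. November
October is month number 10

10


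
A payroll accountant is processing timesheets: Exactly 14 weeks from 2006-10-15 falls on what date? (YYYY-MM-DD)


Start: 2006-10-15
Weeks to add: 14
Convert to days: 14 x 7 = 98 days
Add 98 days to 2006-10-15
Result: 2007-01-21

2007-01-21


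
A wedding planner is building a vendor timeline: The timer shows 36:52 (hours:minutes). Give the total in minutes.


Hours: 36
Minutes: 52
Convert hours to minutes: 36 x 60 = 2160
Add remaining minutes: 2160 + 52 = 2212

2212


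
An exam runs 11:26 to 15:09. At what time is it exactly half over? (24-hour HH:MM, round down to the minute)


Start time: 11:26 = 686 minutes from midnight
End time: 15:09 = 909 minutes from midnight
Sum: 686 + 909 = 1595
Midpoint: 1595 / 2 = 797 minutes
Convert: 797 / 60 = 13 hours, 17 minutes
Result: 13:17

13:17


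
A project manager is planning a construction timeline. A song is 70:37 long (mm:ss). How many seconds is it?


Minutes: 70
Extra seconds: 37
Seconds per minute: 60
Minutes to seconds: 70 x 60 = 4200
Total: 4200 + 37 = 4237

4237


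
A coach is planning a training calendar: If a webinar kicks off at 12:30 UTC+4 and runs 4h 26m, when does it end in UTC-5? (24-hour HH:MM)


Start: 12:30 in UTC+4
Step 1 - add duration:
  minutes: 30 + 26 = 56
  hours: 12 + 4 + 0 = 16
  end in UTC+4: 16:56
Step 2 - convert UTC+4 -> UTC-5:
  offset difference: -5 - (4) = -9 hours
  16 + (-9) = 7 -> mod 24 = 7
Result: 07:56 in UTC-5

07:56


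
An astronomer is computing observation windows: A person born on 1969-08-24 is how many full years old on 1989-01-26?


Birth: 1969-08-24
Reference: 1989-01-26
Year difference: 1989 - 1969 = 20
Has birthday (08-24) occurred by 01-26? No
Birthday not yet reached this year -> subtract 1
Age in full years: 19

19


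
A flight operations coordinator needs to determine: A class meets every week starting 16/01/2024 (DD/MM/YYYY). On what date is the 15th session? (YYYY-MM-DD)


First occurrence: 2024-01-16 (occurrence 1)
Each occurrence is 7 days after the previous.
Occurrence 15 is 14 weeks after the first.
14 weeks = 98 days
2024-01-16 + 98 days = 2024-04-23

2024-04-23


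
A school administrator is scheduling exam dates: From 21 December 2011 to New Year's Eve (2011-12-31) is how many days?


Start: December 21, 2011
End: December 31, 2011
Days left in December: 10
Total: 10 days

10


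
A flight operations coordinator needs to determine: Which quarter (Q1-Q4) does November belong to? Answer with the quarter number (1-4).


Month: November (month 11)
Q1: January-March (months 1-3)
Q2: April-June (months 4-6)
Q3: July-September (months 7-9)
Q4: October-December (months 10-12)
Month 11 falls in Q4

4


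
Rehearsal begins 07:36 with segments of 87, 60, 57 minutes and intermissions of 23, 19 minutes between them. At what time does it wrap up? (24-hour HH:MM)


Start: 07:36 = 456 min from midnight
  after task 1 (87 min): 09:03
  after break (23 min): 09:26
  after task 2 (60 min): 10:26
  after break (19 min): 10:45
  after task 3 (57 min): 11:42
Total elapsed: 246 minutes
End time: 11:42

11:42


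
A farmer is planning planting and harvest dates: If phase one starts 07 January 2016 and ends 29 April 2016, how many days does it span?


Start date: 2016-01-07
End date: 2016-04-29
Jan 2016: +25 days
Feb 2016: +29 days
Mar 2016: +31 days
Apr 2016: +28 days
Total: 113 days

113


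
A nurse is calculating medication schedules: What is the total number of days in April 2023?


Month: April
Year: 2023
April is a 30-day month
Total: 30 days

30


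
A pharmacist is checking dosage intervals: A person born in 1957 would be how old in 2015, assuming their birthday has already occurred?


Birth year: 1957
Current year: 2015
Age = current year - birth year
Age = 2015 - 1957 = 58

58


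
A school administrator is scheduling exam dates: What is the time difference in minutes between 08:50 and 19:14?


Start time: 08:50 = 530 minutes from midnight
End time: 19:14 = 1154 minutes from midnight
Difference: 1154 - 530 = 624 minutes
That is 10 hours and 24 minutes

624


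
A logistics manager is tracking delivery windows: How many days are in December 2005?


Month: December
Year: 2005
December is a 31-day month
Total: 31 days

31


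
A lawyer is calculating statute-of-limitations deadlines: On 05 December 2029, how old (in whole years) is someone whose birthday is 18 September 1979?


Birth: 1979-09-18
Reference: 2029-12-05
Year difference: 2029 - 1979 = 50
Has birthday (09-18) occurred by 12-05? Yes
Age in full years: 50

50


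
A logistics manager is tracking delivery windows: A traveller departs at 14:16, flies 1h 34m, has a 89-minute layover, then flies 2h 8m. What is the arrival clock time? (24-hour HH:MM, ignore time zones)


Depart: 14:16
Leg 1: +94 min -> 15:50
Layover: +89 min -> 17:19
Leg 2: +128 min -> 19:27
Total travel: 311 minutes = 5h 11m
Arrival: 19:27

19:27


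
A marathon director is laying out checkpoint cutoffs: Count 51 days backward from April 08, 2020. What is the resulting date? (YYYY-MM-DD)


Start: 2020-04-08
Subtracting 51 days
Days already passed in April: 8
After going back through April: 43 more days to subtract
March 2020: 31 days, 12 remaining
February 2020 has 29 days, need 12
Result: 2020-02-17

2020-02-17


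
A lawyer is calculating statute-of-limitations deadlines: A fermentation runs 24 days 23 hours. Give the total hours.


Days: 24
Extra hours: 23
Hours per day: 24
Days to hours: 24 x 24 = 576
Total: 576 + 23 = 599

599


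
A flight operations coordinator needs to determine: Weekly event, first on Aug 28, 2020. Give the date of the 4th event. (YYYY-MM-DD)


First occurrence: 2020-08-28 (occurrence 1)
Each occurrence is 7 days after the previous.
Occurrence 4 is 3 weeks after the first.
3 weeks = 21 days
2020-08-28 + 21 days = 2020-09-18

2020-09-18


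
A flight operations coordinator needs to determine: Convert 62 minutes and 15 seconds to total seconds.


Minutes: 62
Extra seconds: 15
Seconds per minute: 60
Minutes to seconds: 62 x 60 = 3720
Total: 3720 + 15 = 3735

3735


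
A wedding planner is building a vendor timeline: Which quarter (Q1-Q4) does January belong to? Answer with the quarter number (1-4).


Month: January (month 1)
Q1: January-March (months 1-3)
Q2: April-June (months 4-6)
Q3: July-September (months 7-9)
Q4: October-December (months 10-12)
Month 1 falls in Q1

1


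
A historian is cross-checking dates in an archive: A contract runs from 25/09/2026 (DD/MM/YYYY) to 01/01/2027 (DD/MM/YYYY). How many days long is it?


Start date: 2026-09-25
End date: 2027-01-01
Sep 2026: +6 days
Oct 2026: +31 days
Nov 2026: +30 days
Dec 2026: +31 days
Total: 98 days

98


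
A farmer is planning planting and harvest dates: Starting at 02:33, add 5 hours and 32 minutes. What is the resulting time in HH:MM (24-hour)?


Start time: 02:33
Adding: 5 hours 32 minutes
Minutes: 33 + 32 = 65
Minute overflow: 65 >= 60, so carry 1 hour, minutes = 5
Hours: 2 + 5 + 1 = 8
Result: 08:05

08:05


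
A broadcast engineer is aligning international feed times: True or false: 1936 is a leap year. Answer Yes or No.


Year: 1936
Divisible by 4? 1936 / 4 = 484.0 -> Yes
Divisible by 100? 1936 / 100 = 19.36 -> No
Divisible by 4 but not 100, so it IS a leap year

Yes


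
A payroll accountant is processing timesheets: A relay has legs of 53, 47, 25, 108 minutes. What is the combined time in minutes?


Durations: 53, 47, 25, 108
Running sum: 53
+ 47 = 100
+ 25 = 125
+ 108 = 233
Total duration: 233 minutes
That is 3 hours and 53 minutes

233


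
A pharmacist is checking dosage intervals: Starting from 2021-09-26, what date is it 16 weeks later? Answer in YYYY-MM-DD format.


Start: 2021-09-26
Weeks to add: 16
Convert to days: 16 x 7 = 112 days
Add 112 days to 2021-09-26
Result: 2022-01-16

2022-01-16


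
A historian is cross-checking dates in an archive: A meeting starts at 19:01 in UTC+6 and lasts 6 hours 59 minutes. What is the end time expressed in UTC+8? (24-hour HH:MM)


Start: 19:01 in UTC+6
Step 1 - add duration:
  minutes: 1 + 59 = 60 (carry 1h)
  hours: 19 + 6 + 1 = 26
  end in UTC+6: 02:00
Step 2 - convert UTC+6 -> UTC+8:
  offset difference: 8 - (6) = 2 hours
  2 + (2) = 4 -> mod 24 = 4
Result: 04:00 in UTC+8

04:00


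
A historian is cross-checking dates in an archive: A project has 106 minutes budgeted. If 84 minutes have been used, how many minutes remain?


Total budget: 106 minutes
Time used: 84 minutes
Remaining: 106 - 84 = 22 minutes
Percent used: 79.2%
Percent remaining: 20.8%

22


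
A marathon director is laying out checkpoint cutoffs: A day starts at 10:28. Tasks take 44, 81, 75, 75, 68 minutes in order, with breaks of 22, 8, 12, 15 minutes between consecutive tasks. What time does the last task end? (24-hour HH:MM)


Start: 10:28 = 628 min from midnight
  after task 1 (44 min): 11:12
  after break (22 min): 11:34
  after task 2 (81 min): 12:55
  after break (8 min): 13:03
  after task 3 (75 min): 14:18
  after break (12 min): 14:30
  after task 4 (75 min): 15:45
  after break (15 min): 16:00
  after task 5 (68 min): 17:08
Total elapsed: 400 minutes
End time: 17:08

17:08


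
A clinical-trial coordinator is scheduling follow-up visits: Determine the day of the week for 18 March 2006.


Date: 2006-03-18
January 1, 2006 is a Sunday
Day of year: 77
Offset from Jan 1: 76 days
76 mod 7 = 6
Result: Saturday

Saturday


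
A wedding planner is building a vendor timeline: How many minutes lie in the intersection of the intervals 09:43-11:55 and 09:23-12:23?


Interval A: [583, 715] minutes from midnight
Interval B: [563, 743] minutes from midnight
Overlap start = max(583, 563) = 583
Overlap end = min(715, 743) = 715
Overlap = 715 - 583 = 132 minutes

132


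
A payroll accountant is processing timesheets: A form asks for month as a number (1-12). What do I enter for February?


Calendar month order:
1. January
2. February <--
3. March
February is month number 2

2


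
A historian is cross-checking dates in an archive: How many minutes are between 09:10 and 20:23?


Start time: 09:10 = 550 minutes from midnight
End time: 20:23 = 1223 minutes from midnight
Difference: 1223 - 550 = 673 minutes
That is 11 hours and 13 minutes

673


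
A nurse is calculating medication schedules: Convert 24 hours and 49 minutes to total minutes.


Hours: 24
Minutes: 49
Convert hours to minutes: 24 x 60 = 1440
Add remaining minutes: 1440 + 49 = 1489

1489


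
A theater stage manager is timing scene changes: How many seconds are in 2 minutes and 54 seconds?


Minutes: 2
Seconds: 54
Convert minutes to seconds: 2 x 60 = 120
Add remaining seconds: 120 + 54 = 174

174


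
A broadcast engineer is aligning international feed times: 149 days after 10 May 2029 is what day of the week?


Start: 2029-05-10 (Thursday)
Step 1 - find target date: add 149 days
  2029-05-10 + 149 days = 2029-10-06
Step 2 - day of week:
  149 mod 7 = 2
  Thursday + 2 days -> Saturday
Result: Saturday (2029-10-06)

Saturday


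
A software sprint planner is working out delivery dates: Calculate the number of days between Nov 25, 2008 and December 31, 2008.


Start: November 25, 2008
End: December 31, 2008
Days left in November: 5
December: 31
Sum of remaining months: 31
Total: 5 + 31 = 36

36


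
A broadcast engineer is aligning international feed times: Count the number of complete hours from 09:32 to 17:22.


Start: 09:32
End: 17:22
Hour difference: 17 - 9 = 8 hours
Minute difference: 22 - 32 = -10 minutes
Total minutes: 470
Complete hours: 470 / 60 = 7 (remainder 50)

7


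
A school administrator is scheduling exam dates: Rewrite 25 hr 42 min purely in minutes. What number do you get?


Hours: 25
Extra minutes: 42
Minutes per hour: 60
Hours to minutes: 25 x 60 = 1500
Total: 1500 + 42 = 1542

1542


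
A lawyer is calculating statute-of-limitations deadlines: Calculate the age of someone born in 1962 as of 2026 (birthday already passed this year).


Birth year: 1962
Current year: 2026
Age = current year - birth year
Age = 2026 - 1962 = 64

64


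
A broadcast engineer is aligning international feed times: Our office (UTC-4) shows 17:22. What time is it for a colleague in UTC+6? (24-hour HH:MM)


Local time: 17:22 at UTC-4 (offset -4h)
Target zone: UTC+6 (offset 6h)
Difference: 6 - (-4) = 10 hours
Calculation: 17 + (10) = 27
Wraparound: (27) mod 24 = 3
Result: 03:22

03:22


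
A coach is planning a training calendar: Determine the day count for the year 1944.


Year: 1944
Check leap year rules:
Divisible by 4? Yes
Divisible by 100? No
1944 is a leap year
Days: 366

366


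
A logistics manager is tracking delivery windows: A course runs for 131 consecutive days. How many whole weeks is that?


Total days: 131
Days per week: 7
Division: 131 / 7 = 18 remainder 5
Complete weeks: 18
Remaining days: 5

18


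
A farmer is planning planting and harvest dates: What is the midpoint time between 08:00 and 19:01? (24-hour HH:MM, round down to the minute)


Start time: 08:00 = 480 minutes from midnight
End time: 19:01 = 1141 minutes from midnight
Sum: 480 + 1141 = 1621
Midpoint: 1621 / 2 = 810 minutes
Convert: 810 / 60 = 13 hours, 30 minutes
Result: 13:30

13:30


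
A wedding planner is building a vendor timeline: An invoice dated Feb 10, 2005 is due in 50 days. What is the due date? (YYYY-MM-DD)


Start: 2005-02-10
Adding 50 days
Days remaining in February: 18
After February: 32 days still to add
March 2005: 31 days, 1 remaining
April 2005 has 30 days, need 1
Result: 2005-04-01

2005-04-01


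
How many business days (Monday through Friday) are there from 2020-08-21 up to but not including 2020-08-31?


Start: 2020-08-21 (Friday)
End (exclusive): 2020-08-31 (Monday)
Total calendar days: 10
Full weeks: 10 // 7 = 1 -> 5 weekdays
Remaining 3 days starting on Friday:
  Fri(w), Sat(-), Sun(-) -> 1 weekdays
Total business days: 5 + 1 = 6

6


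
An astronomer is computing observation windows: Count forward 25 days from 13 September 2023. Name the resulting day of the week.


Start: 2023-09-13 (Wednesday)
Step 1 - find target date: add 25 days
  2023-09-13 + 25 days = 2023-10-08
Step 2 - day of week:
  25 mod 7 = 4
  Wednesday + 4 days -> Sunday
Result: Sunday (2023-10-08)

Sunday


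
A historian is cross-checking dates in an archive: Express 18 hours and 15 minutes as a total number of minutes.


Hours: 18
Extra minutes: 15
Minutes per hour: 60
Hours to minutes: 18 x 60 = 1080
Total: 1080 + 15 = 1095

1095


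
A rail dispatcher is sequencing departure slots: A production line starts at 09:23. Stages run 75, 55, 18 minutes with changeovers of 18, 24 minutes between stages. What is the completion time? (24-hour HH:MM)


Start: 09:23 = 563 min from midnight
  after task 1 (75 min): 10:38
  after break (18 min): 10:56
  after task 2 (55 min): 11:51
  after break (24 min): 12:15
  after task 3 (18 min): 12:33
Total elapsed: 190 minutes
End time: 12:33

12:33


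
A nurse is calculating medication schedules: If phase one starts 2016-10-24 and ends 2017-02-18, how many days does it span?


Start date: 2016-10-24
End date: 2017-02-18
Oct 2016: +8 days
Nov 2016: +30 days
Dec 2016: +31 days
Jan 2017: +31 days
Feb 2017: +17 days
Total: 117 days

117


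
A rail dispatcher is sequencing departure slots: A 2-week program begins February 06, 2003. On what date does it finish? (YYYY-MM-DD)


Start: 2003-02-06
Weeks to add: 2
Convert to days: 2 x 7 = 14 days
Add 14 days to 2003-02-06
Result: 2003-02-20

2003-02-20


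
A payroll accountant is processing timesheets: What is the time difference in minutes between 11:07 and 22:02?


Start time: 11:07 = 667 minutes from midnight
End time: 22:02 = 1322 minutes from midnight
Difference: 1322 - 667 = 655 minutes
That is 10 hours and 55 minutes

655


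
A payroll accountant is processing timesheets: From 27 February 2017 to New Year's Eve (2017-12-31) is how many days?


Start: February 27, 2017
End: December 31, 2017
Days left in February: 1
March: 31
April: 30
May: 31
June: 30
... plus remaining months
Sum of remaining months: 306
Total: 1 + 306 = 307

307


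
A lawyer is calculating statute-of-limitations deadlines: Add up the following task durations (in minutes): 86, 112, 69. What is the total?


Durations: 86, 112, 69
Running sum: 86
+ 112 = 198
+ 69 = 267
Total duration: 267 minutes
That is 4 hours and 27 minutes

267


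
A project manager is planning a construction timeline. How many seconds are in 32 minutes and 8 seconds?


Minutes: 32
Extra seconds: 8
Seconds per minute: 60
Minutes to seconds: 32 x 60 = 1920
Total: 1920 + 8 = 1928

1928


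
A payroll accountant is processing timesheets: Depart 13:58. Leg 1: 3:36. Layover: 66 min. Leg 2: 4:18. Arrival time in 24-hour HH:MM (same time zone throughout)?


Depart: 13:58
Leg 1: +216 min -> 17:34
Layover: +66 min -> 18:40
Leg 2: +258 min -> 22:58
Total travel: 540 minutes = 9h 0m
Arrival: 22:58

22:58


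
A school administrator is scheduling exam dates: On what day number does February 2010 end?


Month: February
Year: 2010
2010 is not a leap year
February has 28 days
Total: 28 days

28


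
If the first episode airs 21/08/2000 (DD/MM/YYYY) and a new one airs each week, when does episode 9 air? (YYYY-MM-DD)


First occurrence: 2000-08-21 (occurrence 1)
Each occurrence is 7 days after the previous.
Occurrence 9 is 8 weeks after the first.
8 weeks = 56 days
2000-08-21 + 56 days = 2000-10-16

2000-10-16


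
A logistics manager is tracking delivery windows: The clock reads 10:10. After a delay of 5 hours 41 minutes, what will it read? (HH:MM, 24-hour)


Start time: 10:10
Adding: 5 hours 41 minutes
Minutes: 10 + 41 = 51
Hours: 10 + 5 + 0 = 15
Result: 15:51

15:51


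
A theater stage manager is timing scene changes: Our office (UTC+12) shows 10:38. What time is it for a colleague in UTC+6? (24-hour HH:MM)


Local time: 10:38 at UTC+12 (offset 12h)
Target zone: UTC+6 (offset 6h)
Difference: 6 - (12) = -6 hours
Calculation: 10 + (-6) = 4
Result: 04:38

04:38


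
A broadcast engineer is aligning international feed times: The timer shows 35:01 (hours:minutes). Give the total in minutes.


Hours: 35
Minutes: 1
Convert hours to minutes: 35 x 60 = 2100
Add remaining minutes: 2100 + 1 = 2101

2101


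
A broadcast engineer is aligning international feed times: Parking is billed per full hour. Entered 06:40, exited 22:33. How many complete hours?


Start: 06:40
End: 22:33
Hour difference: 22 - 6 = 16 hours
Minute difference: 33 - 40 = -7 minutes
Total minutes: 953
Complete hours: 953 / 60 = 15 (remainder 53)

15


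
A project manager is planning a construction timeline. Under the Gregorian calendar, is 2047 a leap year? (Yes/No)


Year: 2047
Divisible by 4? 2047 / 4 = 511.75 -> No
Not divisible by 4, so NOT a leap year

No


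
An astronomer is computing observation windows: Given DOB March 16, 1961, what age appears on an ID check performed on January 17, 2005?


Birth: 1961-03-16
Reference: 2005-01-17
Year difference: 2005 - 1961 = 44
Has birthday (03-16) occurred by 01-17? No
Birthday not yet reached this year -> subtract 1
Age in full years: 43

43


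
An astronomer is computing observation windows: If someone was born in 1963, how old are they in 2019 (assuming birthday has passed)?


Birth year: 1963
Current year: 2019
Age = current year - birth year
Age = 2019 - 1963 = 56

56


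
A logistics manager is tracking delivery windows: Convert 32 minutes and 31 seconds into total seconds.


Minutes: 32
Seconds: 31
Convert minutes to seconds: 32 x 60 = 1920
Add remaining seconds: 1920 + 31 = 1951

1951


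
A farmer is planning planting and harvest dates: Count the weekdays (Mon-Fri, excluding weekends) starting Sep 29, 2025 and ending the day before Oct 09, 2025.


Start: 2025-09-29 (Monday)
End (exclusive): 2025-10-09 (Thursday)
Total calendar days: 10
Full weeks: 10 // 7 = 1 -> 5 weekdays
Remaining 3 days starting on Monday:
  Mon(w), Tue(w), Wed(w) -> 3 weekdays
Total business days: 5 + 3 = 8

8


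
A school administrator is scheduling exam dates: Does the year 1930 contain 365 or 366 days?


Year: 1930
Check leap year rules:
Divisible by 4? No
1930 is not a leap year
Days: 365

365


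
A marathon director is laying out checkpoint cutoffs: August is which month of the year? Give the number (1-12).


Calendar month order:
7. July
8. August <--
9. September
August is month number 8

8


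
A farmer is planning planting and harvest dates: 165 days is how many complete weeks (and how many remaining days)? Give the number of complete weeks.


Total days: 165
Days per week: 7
Division: 165 / 7 = 23 remainder 4
Complete weeks: 23
Remaining days: 4

23


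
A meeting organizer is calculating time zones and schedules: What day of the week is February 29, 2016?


Date: 2016-02-29
January 1, 2016 is a Friday
Day of year: 60
Offset from Jan 1: 59 days
59 mod 7 = 3
Result: Monday

Monday


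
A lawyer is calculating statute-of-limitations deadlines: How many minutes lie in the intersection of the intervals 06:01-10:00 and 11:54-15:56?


Interval A: [361, 600] minutes from midnight
Interval B: [714, 956] minutes from midnight
Overlap start = max(361, 714) = 714
Overlap end = min(600, 956) = 600
End <= start, so the intervals do not overlap: 0 minutes

0


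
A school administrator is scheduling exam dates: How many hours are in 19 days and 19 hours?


Days: 19
Extra hours: 19
Hours per day: 24
Days to hours: 19 x 24 = 456
Total: 456 + 19 = 475

475


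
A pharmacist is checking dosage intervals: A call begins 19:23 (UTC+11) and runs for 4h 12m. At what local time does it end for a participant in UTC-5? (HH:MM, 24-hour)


Start: 19:23 in UTC+11
Step 1 - add duration:
  minutes: 23 + 12 = 35
  hours: 19 + 4 + 0 = 23
  end in UTC+11: 23:35
Step 2 - convert UTC+11 -> UTC-5:
  offset difference: -5 - (11) = -16 hours
  23 + (-16) = 7 -> mod 24 = 7
Result: 07:35 in UTC-5

07:35


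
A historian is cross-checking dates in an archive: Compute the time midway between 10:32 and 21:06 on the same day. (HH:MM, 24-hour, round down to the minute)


Start time: 10:32 = 632 minutes from midnight
End time: 21:06 = 1266 minutes from midnight
Sum: 632 + 1266 = 1898
Midpoint: 1898 / 2 = 949 minutes
Convert: 949 / 60 = 15 hours, 49 minutes
Result: 15:49

15:49


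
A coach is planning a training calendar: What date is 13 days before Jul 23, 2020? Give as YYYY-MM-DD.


Start: 2020-07-23
Subtracting 13 days
Days already passed in July: 23
Result: 2020-07-10

2020-07-10


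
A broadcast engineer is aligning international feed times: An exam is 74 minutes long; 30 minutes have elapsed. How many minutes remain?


Total budget: 74 minutes
Time used: 30 minutes
Remaining: 74 - 30 = 44 minutes
Percent used: 40.5%
Percent remaining: 59.5%

44


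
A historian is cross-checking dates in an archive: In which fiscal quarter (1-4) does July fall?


Month: July (month 7)
Q1: January-March (months 1-3)
Q2: April-June (months 4-6)
Q3: July-September (months 7-9)
Q4: October-December (months 10-12)
Month 7 falls in Q3

3


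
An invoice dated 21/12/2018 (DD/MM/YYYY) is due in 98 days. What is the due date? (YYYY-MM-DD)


Start: 2018-12-21
Adding 98 days
Days remaining in December: 10
After December: 88 days still to add
January 2019: 31 days, 57 remaining
February 2019: 28 days, 29 remaining
March 2019 has 31 days, need 29
Result: 2019-03-29

2019-03-29


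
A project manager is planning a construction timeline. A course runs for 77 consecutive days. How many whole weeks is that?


Total days: 77
Days per week: 7
Division: 77 / 7 = 11 remainder 0
Complete weeks: 11
Remaining days: 0

11


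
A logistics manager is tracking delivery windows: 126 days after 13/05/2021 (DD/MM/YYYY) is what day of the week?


Start: 2021-05-13 (Thursday)
Step 1 - find target date: add 126 days
  2021-05-13 + 126 days = 2021-09-16
Step 2 - day of week:
  126 mod 7 = 0
  Thursday + 0 days -> Thursday
Result: Thursday (2021-09-16)

Thursday


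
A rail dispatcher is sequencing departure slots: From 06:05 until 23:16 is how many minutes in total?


Start time: 06:05 = 365 minutes from midnight
End time: 23:16 = 1396 minutes from midnight
Difference: 1396 - 365 = 1031 minutes
That is 17 hours and 11 minutes

1031


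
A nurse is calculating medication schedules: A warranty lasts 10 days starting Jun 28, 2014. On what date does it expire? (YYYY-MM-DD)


Start: 2014-06-28
Adding 10 days
Days remaining in June: 2
After June: 8 days still to add
July 2014 has 31 days, need 8
Result: 2014-07-08

2014-07-08


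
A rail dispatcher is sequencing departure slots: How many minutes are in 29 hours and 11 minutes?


Hours: 29
Extra minutes: 11
Minutes per hour: 60
Hours to minutes: 29 x 60 = 1740
Total: 1740 + 11 = 1751

1751


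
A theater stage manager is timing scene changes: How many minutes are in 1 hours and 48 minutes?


Hours: 1
Minutes: 48
Convert hours to minutes: 1 x 60 = 60
Add remaining minutes: 60 + 48 = 108

108


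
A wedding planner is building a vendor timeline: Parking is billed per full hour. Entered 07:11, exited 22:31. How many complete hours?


Start: 07:11
End: 22:31
Hour difference: 22 - 7 = 15 hours
Minute difference: 31 - 11 = 20 minutes
Total minutes: 920
Complete hours: 920 / 60 = 15 (remainder 20)

15


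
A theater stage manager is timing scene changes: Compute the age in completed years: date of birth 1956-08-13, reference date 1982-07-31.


Birth: 1956-08-13
Reference: 1982-07-31
Year difference: 1982 - 1956 = 26
Has birthday (08-13) occurred by 07-31? No
Birthday not yet reached this year -> subtract 1
Age in full years: 25

25


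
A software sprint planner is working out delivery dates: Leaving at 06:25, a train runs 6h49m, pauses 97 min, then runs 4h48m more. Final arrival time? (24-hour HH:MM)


Depart: 06:25
Leg 1: +409 min -> 13:14
Layover: +97 min -> 14:51
Leg 2: +288 min -> 19:39
Total travel: 794 minutes = 13h 14m
Arrival: 19:39

19:39


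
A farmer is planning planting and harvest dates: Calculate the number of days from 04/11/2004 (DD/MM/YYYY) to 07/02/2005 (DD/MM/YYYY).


Start date: 2004-11-04
End date: 2005-02-07
Nov 2004: +27 days
Dec 2004: +31 days
Jan 2005: +31 days
Feb 2005: +6 days
Total: 95 days

95


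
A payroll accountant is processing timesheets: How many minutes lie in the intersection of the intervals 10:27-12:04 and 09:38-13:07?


Interval A: [627, 724] minutes from midnight
Interval B: [578, 787] minutes from midnight
Overlap start = max(627, 578) = 627
Overlap end = min(724, 787) = 724
Overlap = 724 - 627 = 97 minutes

97


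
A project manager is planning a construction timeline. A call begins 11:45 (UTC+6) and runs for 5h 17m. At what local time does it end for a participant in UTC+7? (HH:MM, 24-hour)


Start: 11:45 in UTC+6
Step 1 - add duration:
  minutes: 45 + 17 = 62 (carry 1h)
  hours: 11 + 5 + 1 = 17
  end in UTC+6: 17:02
Step 2 - convert UTC+6 -> UTC+7:
  offset difference: 7 - (6) = 1 hours
  17 + (1) = 18 -> mod 24 = 18
Result: 18:02 in UTC+7

18:02


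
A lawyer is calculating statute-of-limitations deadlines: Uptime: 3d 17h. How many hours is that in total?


Days: 3
Extra hours: 17
Hours per day: 24
Days to hours: 3 x 24 = 72
Total: 72 + 17 = 89

89


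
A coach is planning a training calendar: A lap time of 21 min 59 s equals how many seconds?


Minutes: 21
Seconds: 59
Convert minutes to seconds: 21 x 60 = 1260
Add remaining seconds: 1260 + 59 = 1319

1319


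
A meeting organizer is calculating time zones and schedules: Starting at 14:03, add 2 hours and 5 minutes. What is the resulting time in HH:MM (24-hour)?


Start time: 14:03
Adding: 2 hours 5 minutes
Minutes: 3 + 5 = 8
Hours: 14 + 2 + 0 = 16
Result: 16:08

16:08


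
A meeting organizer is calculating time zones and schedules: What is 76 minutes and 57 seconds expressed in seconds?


Minutes: 76
Extra seconds: 57
Seconds per minute: 60
Minutes to seconds: 76 x 60 = 4560
Total: 4560 + 57 = 4617

4617


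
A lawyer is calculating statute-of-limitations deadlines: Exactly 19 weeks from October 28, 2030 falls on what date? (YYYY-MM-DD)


Start: 2030-10-28
Weeks to add: 19
Convert to days: 19 x 7 = 133 days
Add 133 days to 2030-10-28
Result: 2031-03-10

2031-03-10


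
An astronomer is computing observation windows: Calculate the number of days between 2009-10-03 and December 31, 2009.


Start: October 03, 2009
End: December 31, 2009
Days left in October: 28
November: 30
December: 31
Sum of remaining months: 61
Total: 28 + 61 = 89

89


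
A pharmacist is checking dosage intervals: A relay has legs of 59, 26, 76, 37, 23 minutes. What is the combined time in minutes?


Durations: 59, 26, 76, 37, 23
Running sum: 59
+ 26 = 85
+ 76 = 161
+ 37 = 198
+ 23 = 221
Total duration: 221 minutes
That is 3 hours and 41 minutes

221


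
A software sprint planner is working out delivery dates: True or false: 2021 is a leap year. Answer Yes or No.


Year: 2021
Divisible by 4? 2021 / 4 = 505.25 -> No
Not divisible by 4, so NOT a leap year

No


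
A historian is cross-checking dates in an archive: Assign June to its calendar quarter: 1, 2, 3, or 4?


Month: June (month 6)
Q1: January-March (months 1-3)
Q2: April-June (months 4-6)
Q3: July-September (months 7-9)
Q4: October-December (months 10-12)
Month 6 falls in Q2

2


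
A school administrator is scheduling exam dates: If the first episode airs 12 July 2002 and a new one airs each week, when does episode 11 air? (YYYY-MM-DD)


First occurrence: 2002-07-12 (occurrence 1)
Each occurrence is 7 days after the previous.
Occurrence 11 is 10 weeks after the first.
10 weeks = 70 days
2002-07-12 + 70 days = 2002-09-20

2002-09-20


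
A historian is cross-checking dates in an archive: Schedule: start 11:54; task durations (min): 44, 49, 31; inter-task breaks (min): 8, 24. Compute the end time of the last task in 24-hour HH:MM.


Start: 11:54 = 714 min from midnight
  after task 1 (44 min): 12:38
  after break (8 min): 12:46
  after task 2 (49 min): 13:35
  after break (24 min): 13:59
  after task 3 (31 min): 14:30
Total elapsed: 156 minutes
End time: 14:30

14:30


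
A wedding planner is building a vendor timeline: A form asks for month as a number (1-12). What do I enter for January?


Calendar month order:
1. January <--
2. February
January is month number 1

1


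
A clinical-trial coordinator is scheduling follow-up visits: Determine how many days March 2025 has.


Month: March
Year: 2025
March is a 31-day month
Total: 31 days

31


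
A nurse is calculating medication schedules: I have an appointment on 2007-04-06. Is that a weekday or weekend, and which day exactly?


Date: 2007-04-06
January 1, 2007 is a Monday
Day of year: 96
Offset from Jan 1: 95 days
95 mod 7 = 4
Result: Friday

Friday


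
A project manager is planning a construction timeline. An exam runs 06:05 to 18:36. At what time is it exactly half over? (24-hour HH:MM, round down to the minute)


Start time: 06:05 = 365 minutes from midnight
End time: 18:36 = 1116 minutes from midnight
Sum: 365 + 1116 = 1481
Midpoint: 1481 / 2 = 740 minutes
Convert: 740 / 60 = 12 hours, 20 minutes
Result: 12:20

12:20


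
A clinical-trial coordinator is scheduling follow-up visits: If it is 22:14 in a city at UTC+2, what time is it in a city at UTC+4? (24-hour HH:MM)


Local time: 22:14 at UTC+2 (offset 2h)
Target zone: UTC+4 (offset 4h)
Difference: 4 - (2) = 2 hours
Calculation: 22 + (2) = 24
Wraparound: (24) mod 24 = 0
Result: 00:14

00:14


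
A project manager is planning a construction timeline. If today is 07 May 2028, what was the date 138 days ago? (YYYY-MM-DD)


Start: 2028-05-07
Subtracting 138 days
Days already passed in May: 7
After going back through May: 131 more days to subtract
April 2028: 30 days, 101 remaining
March 2028: 31 days, 70 remaining
February 2028: 29 days, 41 remaining
January 2028: 31 days, 10 remaining
Result: 2027-12-21

2027-12-21


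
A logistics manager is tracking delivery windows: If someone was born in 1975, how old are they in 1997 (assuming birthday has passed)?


Birth year: 1975
Current year: 1997
Age = current year - birth year
Age = 1997 - 1975 = 22

22


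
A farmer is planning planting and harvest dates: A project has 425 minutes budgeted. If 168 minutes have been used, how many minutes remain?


Total budget: 425 minutes
Time used: 168 minutes
Remaining: 425 - 168 = 257 minutes
Percent used: 39.5%
Percent remaining: 60.5%

257


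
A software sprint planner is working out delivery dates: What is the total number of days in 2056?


Year: 2056
Check leap year rules:
Divisible by 4? Yes
Divisible by 100? No
2056 is a leap year
Days: 366

366


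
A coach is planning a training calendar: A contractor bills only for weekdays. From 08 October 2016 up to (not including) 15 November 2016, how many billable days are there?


Start: 2016-10-08 (Saturday)
End (exclusive): 2016-11-15 (Tuesday)
Total calendar days: 38
Full weeks: 38 // 7 = 5 -> 25 weekdays
Remaining 3 days starting on Saturday:
  Sat(-), Sun(-), Mon(w) -> 1 weekdays
Total business days: 25 + 1 = 26

26


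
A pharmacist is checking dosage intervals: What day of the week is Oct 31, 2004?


Date: 2004-10-31
January 1, 2004 is a Thursday
Day of year: 305
Offset from Jan 1: 304 days
304 mod 7 = 3
Result: Sunday

Sunday


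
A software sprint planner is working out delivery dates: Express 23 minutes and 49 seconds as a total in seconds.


Minutes: 23
Seconds: 49
Convert minutes to seconds: 23 x 60 = 1380
Add remaining seconds: 1380 + 49 = 1429

1429


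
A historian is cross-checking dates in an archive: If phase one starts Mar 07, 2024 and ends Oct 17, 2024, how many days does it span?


Start date: 2024-03-07
End date: 2024-10-17
Mar 2024: +25 days
Apr 2024: +30 days
May 2024: +31 days
... (5 more months)
Total: 224 days

224


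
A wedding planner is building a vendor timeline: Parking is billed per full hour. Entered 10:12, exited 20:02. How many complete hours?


Start: 10:12
End: 20:02
Hour difference: 20 - 10 = 10 hours
Minute difference: 2 - 12 = -10 minutes
Total minutes: 590
Complete hours: 590 / 60 = 9 (remainder 50)

9


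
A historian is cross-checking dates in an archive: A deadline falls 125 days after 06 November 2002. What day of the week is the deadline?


Start: 2002-11-06 (Wednesday)
Step 1 - find target date: add 125 days
  2002-11-06 + 125 days = 2003-03-11
Step 2 - day of week:
  125 mod 7 = 6
  Wednesday + 6 days -> Tuesday
Result: Tuesday (2003-03-11)

Tuesday


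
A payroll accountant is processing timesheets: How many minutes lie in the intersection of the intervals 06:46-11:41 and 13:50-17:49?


Interval A: [406, 701] minutes from midnight
Interval B: [830, 1069] minutes from midnight
Overlap start = max(406, 830) = 830
Overlap end = min(701, 1069) = 701
End <= start, so the intervals do not overlap: 0 minutes

0


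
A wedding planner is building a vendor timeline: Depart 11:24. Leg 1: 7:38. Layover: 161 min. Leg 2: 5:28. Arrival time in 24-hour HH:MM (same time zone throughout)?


Depart: 11:24
Leg 1: +458 min -> 19:02
Layover: +161 min -> 21:43
Leg 2: +328 min -> 03:11
Total travel: 947 minutes = 15h 47m
Arrival: 03:11

03:11


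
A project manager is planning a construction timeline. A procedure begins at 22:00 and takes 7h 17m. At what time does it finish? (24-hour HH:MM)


Start time: 22:00
Adding: 7 hours 17 minutes
Minutes: 0 + 17 = 17
Hours: 22 + 7 + 0 = 29
Hour wraparound: 29 mod 24 = 5
Result: 05:17

05:17


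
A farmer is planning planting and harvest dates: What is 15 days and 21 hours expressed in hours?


Days: 15
Extra hours: 21
Hours per day: 24
Days to hours: 15 x 24 = 360
Total: 360 + 21 = 381

381


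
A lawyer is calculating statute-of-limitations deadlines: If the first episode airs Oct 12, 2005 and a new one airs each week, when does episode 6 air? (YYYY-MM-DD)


First occurrence: 2005-10-12 (occurrence 1)
Each occurrence is 7 days after the previous.
Occurrence 6 is 5 weeks after the first.
5 weeks = 35 days
2005-10-12 + 35 days = 2005-11-16

2005-11-16


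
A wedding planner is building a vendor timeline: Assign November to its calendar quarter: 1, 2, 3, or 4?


Month: November (month 11)
Q1: January-March (months 1-3)
Q2: April-June (months 4-6)
Q3: July-September (months 7-9)
Q4: October-December (months 10-12)
Month 11 falls in Q4

4


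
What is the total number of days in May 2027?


Month: May
Year: 2027
May is a 31-day month
Total: 31 days

31


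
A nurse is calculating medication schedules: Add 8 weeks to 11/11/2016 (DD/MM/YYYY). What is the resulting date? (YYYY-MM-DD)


Start: 2016-11-11
Weeks to add: 8
Convert to days: 8 x 7 = 56 days
Add 56 days to 2016-11-11
Result: 2017-01-06

2017-01-06


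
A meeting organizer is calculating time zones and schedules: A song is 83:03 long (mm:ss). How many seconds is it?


Minutes: 83
Extra seconds: 3
Seconds per minute: 60
Minutes to seconds: 83 x 60 = 4980
Total: 4980 + 3 = 4983

4983


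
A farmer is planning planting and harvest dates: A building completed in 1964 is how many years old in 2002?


Birth year: 1964
Current year: 2002
Age = current year - birth year
Age = 2002 - 1964 = 38

38


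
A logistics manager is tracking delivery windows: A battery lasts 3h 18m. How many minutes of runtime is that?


Hours: 3
Extra minutes: 18
Minutes per hour: 60
Hours to minutes: 3 x 60 = 180
Total: 180 + 18 = 198

198


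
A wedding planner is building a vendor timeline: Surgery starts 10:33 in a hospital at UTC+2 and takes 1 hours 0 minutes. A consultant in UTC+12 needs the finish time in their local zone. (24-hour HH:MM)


Start: 10:33 in UTC+2
Step 1 - add duration:
  minutes: 33 + 0 = 33
  hours: 10 + 1 + 0 = 11
  end in UTC+2: 11:33
Step 2 - convert UTC+2 -> UTC+12:
  offset difference: 12 - (2) = 10 hours
  11 + (10) = 21 -> mod 24 = 21
Result: 21:33 in UTC+12

21:33


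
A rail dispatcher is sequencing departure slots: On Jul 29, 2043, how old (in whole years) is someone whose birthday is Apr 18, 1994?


Birth: 1994-04-18
Reference: 2043-07-29
Year difference: 2043 - 1994 = 49
Has birthday (04-18) occurred by 07-29? Yes
Age in full years: 49

49


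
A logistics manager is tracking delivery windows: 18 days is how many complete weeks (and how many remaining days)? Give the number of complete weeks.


Total days: 18
Days per week: 7
Division: 18 / 7 = 2 remainder 4
Complete weeks: 2
Remaining days: 4

2
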